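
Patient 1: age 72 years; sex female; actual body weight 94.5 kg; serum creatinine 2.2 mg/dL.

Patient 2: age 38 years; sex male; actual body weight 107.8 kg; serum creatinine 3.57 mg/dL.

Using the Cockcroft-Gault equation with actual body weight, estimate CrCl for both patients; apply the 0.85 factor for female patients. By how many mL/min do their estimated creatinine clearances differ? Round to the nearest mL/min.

8 mL/min

Patient 1: CrCl = (140 − 72) × 94.5 / (72 × 2.2) × 0.85 = 6426.0 / 158.40 × 0.85 ≈ 34.5 mL/min
Patient 2: CrCl = (140 − 38) × 107.8 / (72 × 3.57) = 10995.6 / 257.04 ≈ 42.8 mL/min
|34.5 − 42.8| = 8.3 mL/min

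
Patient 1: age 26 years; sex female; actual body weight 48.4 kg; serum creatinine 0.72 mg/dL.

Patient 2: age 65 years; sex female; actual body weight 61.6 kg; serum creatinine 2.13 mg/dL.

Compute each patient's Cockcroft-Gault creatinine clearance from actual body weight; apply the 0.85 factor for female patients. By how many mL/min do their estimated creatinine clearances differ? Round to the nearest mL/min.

Patient 1: CrCl = (140 − 26) × 48.4 / (72 × 0.72) × 0.85 = 5517.6 / 51.84 × 0.85 ≈ 90.5 mL/min
Patient 2: CrCl = (140 − 65) × 61.6 / (72 × 2.13) × 0.85 = 4620.0 / 153.36 × 0.85 ≈ 25.6 mL/min
|90.5 − 25.6| = 64.9 mL/min

65 mL/min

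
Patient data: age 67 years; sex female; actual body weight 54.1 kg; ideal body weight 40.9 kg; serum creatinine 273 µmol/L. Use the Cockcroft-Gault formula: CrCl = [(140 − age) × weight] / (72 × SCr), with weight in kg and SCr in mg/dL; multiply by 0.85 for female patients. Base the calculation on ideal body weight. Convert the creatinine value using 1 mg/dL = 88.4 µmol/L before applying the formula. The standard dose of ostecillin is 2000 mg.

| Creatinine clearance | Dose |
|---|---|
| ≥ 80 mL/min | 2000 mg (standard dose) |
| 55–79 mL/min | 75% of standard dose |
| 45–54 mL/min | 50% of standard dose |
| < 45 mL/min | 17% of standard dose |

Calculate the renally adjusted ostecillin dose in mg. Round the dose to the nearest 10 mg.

340 mg

SCr = 273 / 88.4 = 3.088 mg/dL
CrCl = (140 − 67) × 40.9 / (72 × 3.088) × 0.85 = 2985.7 / 222.34 × 0.85 ≈ 11.4 mL/min
CrCl ≈ 11 mL/min → bracket < 45 mL/min.
17% of 2000 mg = 340 mg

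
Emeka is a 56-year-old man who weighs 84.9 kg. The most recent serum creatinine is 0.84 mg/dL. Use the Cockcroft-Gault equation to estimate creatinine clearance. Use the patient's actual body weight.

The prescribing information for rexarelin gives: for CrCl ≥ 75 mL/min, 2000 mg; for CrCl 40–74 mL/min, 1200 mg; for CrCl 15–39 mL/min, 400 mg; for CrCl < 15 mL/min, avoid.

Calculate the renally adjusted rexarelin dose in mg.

CrCl = (140 − 56) × 84.9 / (72 × 0.84) = 7131.6 / 60.48 ≈ 117.9 mL/min
CrCl ≈ 118 mL/min → bracket ≥ 75 mL/min.
Dose for this bracket: 2000 mg.

2000 mg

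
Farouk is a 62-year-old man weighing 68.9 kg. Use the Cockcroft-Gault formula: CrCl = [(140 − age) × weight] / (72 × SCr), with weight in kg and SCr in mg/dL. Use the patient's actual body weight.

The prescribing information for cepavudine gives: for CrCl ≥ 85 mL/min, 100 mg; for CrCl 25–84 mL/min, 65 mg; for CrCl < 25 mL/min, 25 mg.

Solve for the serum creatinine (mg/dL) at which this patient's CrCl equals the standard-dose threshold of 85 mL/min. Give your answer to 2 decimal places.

Standard dose requires CrCl ≥ 85 mL/min.
Set (140 − 62) × 68.9 / (72 × SCr) = 85
SCr = (140 − 62) × 68.9 / (72 × 85) = 0.878 mg/dL

0.88 mg/dL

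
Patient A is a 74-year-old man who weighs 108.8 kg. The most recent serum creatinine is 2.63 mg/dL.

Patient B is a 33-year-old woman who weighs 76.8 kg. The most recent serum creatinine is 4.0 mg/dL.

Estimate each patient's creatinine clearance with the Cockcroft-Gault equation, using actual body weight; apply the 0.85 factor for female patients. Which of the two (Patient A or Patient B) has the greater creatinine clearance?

Patient A

Patient A: CrCl = (140 − 74) × 108.8 / (72 × 2.63) = 7180.8 / 189.36 ≈ 37.9 mL/min
Patient B: CrCl = (140 − 33) × 76.8 / (72 × 4) × 0.85 = 8217.6 / 288.00 × 0.85 ≈ 24.3 mL/min
37.9 vs 24.3 mL/min → Patient A is higher.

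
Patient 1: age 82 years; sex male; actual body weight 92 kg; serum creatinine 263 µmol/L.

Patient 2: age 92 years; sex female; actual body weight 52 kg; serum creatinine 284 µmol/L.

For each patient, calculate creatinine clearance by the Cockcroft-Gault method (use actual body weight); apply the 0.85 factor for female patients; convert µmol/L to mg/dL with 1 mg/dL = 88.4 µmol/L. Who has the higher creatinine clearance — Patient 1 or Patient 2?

Patient 1: SCr = 263 / 88.4 = 2.975 mg/dL
Patient 1: CrCl = (140 − 82) × 92 / (72 × 2.975) = 5336.0 / 214.20 ≈ 24.9 mL/min
Patient 2: SCr = 284 / 88.4 = 3.213 mg/dL
Patient 2: CrCl = (140 − 92) × 52 / (72 × 3.213) × 0.85 = 2496.0 / 231.34 × 0.85 ≈ 9.2 mL/min
24.9 vs 9.2 mL/min → Patient 1 is higher.

Patient 1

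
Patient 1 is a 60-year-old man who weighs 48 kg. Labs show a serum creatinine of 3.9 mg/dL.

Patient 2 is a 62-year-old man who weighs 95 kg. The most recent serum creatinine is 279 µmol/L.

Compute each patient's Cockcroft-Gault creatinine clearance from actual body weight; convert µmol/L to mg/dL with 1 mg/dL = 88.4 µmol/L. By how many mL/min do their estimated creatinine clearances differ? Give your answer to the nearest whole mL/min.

Patient 1: CrCl = (140 − 60) × 48 / (72 × 3.9) = 3840.0 / 280.80 ≈ 13.7 mL/min
Patient 2: SCr = 279 / 88.4 = 3.156 mg/dL
Patient 2: CrCl = (140 − 62) × 95 / (72 × 3.156) = 7410.0 / 227.23 ≈ 32.6 mL/min
|13.7 − 32.6| = 18.9 mL/min

19 mL/min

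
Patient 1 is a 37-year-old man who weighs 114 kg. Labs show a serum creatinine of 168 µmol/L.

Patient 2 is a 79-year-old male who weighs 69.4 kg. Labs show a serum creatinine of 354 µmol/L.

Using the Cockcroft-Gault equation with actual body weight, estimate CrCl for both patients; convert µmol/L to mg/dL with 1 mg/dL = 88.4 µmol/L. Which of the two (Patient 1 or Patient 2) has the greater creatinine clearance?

Patient 1: SCr = 168 / 88.4 = 1.9 mg/dL
Patient 1: CrCl = (140 − 37) × 114 / (72 × 1.9) = 11742.0 / 136.80 ≈ 85.8 mL/min
Patient 2: SCr = 354 / 88.4 = 4.005 mg/dL
Patient 2: CrCl = (140 − 79) × 69.4 / (72 × 4.005) = 4233.4 / 288.36 ≈ 14.7 mL/min
85.8 vs 14.7 mL/min → Patient 1 is higher.

Patient 1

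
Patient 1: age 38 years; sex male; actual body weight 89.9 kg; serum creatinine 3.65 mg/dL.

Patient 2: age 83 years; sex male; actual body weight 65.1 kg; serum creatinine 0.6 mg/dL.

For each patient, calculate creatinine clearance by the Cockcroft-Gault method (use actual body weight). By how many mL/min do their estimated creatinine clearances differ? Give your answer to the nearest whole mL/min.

51 mL/min

Patient 1: CrCl = (140 − 38) × 89.9 / (72 × 3.65) = 9169.8 / 262.80 ≈ 34.9 mL/min
Patient 2: CrCl = (140 − 83) × 65.1 / (72 × 0.6) = 3710.7 / 43.20 ≈ 85.9 mL/min
|34.9 − 85.9| = 51.0 mL/min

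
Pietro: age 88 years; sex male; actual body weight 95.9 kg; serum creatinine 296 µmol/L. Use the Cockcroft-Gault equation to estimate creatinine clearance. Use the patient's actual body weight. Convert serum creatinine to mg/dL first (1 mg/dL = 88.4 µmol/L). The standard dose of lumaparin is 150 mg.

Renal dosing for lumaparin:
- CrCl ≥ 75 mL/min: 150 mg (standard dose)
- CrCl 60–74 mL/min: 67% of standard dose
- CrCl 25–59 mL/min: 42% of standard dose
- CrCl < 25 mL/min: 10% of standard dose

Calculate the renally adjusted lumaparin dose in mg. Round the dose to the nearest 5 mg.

SCr = 296 / 88.4 = 3.348 mg/dL
CrCl = (140 − 88) × 95.9 / (72 × 3.348) = 4986.8 / 241.06 ≈ 20.7 mL/min
CrCl ≈ 21 mL/min → bracket < 25 mL/min.
10% of 150 mg = 15 mg

15 mg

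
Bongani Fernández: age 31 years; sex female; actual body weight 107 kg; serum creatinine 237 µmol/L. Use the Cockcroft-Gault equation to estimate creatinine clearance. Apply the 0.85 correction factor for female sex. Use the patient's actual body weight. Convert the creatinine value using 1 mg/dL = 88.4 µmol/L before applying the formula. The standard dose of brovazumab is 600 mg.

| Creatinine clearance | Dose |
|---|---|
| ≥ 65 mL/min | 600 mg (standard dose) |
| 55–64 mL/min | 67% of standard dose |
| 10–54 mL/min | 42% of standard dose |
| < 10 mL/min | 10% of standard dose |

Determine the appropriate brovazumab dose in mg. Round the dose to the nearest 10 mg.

SCr = 237 / 88.4 = 2.681 mg/dL
CrCl = (140 − 31) × 107 / (72 × 2.681) × 0.85 = 11663.0 / 193.03 × 0.85 ≈ 51.4 mL/min
CrCl ≈ 51 mL/min → bracket 10–54 mL/min.
42% of 600 mg = 252 mg → 250 mg

250 mg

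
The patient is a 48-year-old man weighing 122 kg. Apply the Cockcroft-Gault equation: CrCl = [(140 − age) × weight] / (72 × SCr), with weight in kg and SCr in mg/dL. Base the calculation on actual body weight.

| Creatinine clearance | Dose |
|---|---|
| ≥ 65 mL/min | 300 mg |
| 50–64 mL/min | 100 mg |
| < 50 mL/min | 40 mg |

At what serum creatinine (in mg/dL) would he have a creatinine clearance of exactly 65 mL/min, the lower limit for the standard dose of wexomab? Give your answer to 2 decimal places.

2.40 mg/dL

Standard dose requires CrCl ≥ 65 mL/min.
Set (140 − 48) × 122 / (72 × SCr) = 65
SCr = (140 − 48) × 122 / (72 × 65) = 2.398 mg/dL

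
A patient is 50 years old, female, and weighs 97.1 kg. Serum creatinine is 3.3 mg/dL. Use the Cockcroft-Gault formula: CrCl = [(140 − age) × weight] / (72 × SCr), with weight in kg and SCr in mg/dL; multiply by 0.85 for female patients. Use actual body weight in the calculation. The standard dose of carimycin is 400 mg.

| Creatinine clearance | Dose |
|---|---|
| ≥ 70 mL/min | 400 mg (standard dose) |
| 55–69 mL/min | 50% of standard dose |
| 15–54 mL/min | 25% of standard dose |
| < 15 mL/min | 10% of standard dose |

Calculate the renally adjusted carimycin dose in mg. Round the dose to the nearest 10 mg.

100 mg

CrCl = (140 − 50) × 97.1 / (72 × 3.3) × 0.85 = 8739.0 / 237.60 × 0.85 ≈ 31.3 mL/min
CrCl ≈ 31 mL/min → bracket 15–54 mL/min.
25% of 400 mg = 100 mg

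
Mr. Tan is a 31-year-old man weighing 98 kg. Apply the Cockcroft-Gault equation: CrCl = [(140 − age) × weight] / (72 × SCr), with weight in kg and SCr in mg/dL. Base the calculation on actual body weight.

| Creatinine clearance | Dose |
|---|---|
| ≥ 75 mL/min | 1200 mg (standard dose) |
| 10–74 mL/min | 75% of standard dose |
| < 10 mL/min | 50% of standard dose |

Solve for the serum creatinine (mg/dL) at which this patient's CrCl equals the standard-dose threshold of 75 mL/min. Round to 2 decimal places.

1.98 mg/dL

Standard dose requires CrCl ≥ 75 mL/min.
Set (140 − 31) × 98 / (72 × SCr) = 75
SCr = (140 − 31) × 98 / (72 × 75) = 1.978 mg/dL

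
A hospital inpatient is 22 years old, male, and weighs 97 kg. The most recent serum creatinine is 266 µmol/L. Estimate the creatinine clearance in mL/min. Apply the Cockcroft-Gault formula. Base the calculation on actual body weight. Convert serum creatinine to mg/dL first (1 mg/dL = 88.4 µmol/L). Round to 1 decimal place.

52.8 mL/min

SCr = 266 / 88.4 = 3.009 mg/dL
CrCl = (140 − 22) × 97 / (72 × 3.009) = 11446.0 / 216.65 ≈ 52.8 mL/min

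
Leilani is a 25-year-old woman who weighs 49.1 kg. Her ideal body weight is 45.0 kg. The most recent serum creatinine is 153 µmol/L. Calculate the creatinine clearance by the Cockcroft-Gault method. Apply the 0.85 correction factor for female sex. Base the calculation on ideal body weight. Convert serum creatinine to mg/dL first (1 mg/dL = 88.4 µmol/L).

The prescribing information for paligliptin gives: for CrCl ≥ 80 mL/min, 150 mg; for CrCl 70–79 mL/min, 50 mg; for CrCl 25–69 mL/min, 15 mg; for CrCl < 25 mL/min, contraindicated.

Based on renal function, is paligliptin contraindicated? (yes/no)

SCr = 153 / 88.4 = 1.731 mg/dL
CrCl = (140 − 25) × 45 / (72 × 1.731) × 0.85 = 5175.0 / 124.63 × 0.85 ≈ 35.3 mL/min
CrCl ≈ 35 mL/min, which is ≥ 25 mL/min.

no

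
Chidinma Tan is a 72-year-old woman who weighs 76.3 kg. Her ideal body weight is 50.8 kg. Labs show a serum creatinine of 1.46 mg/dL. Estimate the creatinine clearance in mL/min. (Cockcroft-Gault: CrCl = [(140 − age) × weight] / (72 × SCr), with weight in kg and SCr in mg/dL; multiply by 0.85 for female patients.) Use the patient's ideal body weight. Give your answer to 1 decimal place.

CrCl = (140 − 72) × 50.8 / (72 × 1.46) × 0.85 = 3454.4 / 105.12 × 0.85 ≈ 27.9 mL/min

27.9 mL/min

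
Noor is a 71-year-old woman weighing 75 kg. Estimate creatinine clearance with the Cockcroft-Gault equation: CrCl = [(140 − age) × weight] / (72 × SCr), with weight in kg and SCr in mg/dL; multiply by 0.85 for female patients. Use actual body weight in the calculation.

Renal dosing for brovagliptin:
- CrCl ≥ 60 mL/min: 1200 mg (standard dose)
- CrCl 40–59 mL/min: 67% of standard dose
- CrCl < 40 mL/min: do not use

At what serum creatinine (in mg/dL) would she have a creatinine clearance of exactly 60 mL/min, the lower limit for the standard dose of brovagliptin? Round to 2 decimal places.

Standard dose requires CrCl ≥ 60 mL/min.
Set (140 − 71) × 75 × 0.85 / (72 × SCr) = 60
SCr = (140 − 71) × 75 × 0.85 / (72 × 60) = 1.018 mg/dL

1.02 mg/dL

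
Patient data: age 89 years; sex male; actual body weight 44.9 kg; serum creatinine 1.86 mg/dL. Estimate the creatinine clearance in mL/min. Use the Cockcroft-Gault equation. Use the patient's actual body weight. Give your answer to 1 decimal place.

CrCl = (140 − 89) × 44.9 / (72 × 1.86) = 2289.9 / 133.92 ≈ 17.1 mL/min

17.1 mL/min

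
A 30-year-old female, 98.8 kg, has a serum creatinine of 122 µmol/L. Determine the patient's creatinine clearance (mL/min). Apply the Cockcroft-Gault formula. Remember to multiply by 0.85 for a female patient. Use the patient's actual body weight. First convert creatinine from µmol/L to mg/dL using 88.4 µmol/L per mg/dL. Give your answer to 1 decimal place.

93.0 mL/min

SCr = 122 / 88.4 = 1.38 mg/dL
CrCl = (140 − 30) × 98.8 / (72 × 1.38) × 0.85 = 10868.0 / 99.36 × 0.85 ≈ 93.0 mL/min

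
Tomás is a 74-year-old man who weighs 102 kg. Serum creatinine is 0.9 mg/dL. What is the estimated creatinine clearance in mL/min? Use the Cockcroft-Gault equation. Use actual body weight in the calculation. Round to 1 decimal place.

103.9 mL/min

CrCl = (140 − 74) × 102 / (72 × 0.9) = 6732.0 / 64.80 ≈ 103.9 mL/min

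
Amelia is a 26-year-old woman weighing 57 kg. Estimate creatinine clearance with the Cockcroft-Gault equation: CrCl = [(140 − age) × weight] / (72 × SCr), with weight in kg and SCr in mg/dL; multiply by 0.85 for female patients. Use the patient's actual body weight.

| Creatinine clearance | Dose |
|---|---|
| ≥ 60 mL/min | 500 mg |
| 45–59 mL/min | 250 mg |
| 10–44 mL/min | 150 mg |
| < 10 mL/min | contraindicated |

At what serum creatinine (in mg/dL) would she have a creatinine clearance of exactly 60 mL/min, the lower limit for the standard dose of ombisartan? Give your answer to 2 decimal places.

Standard dose requires CrCl ≥ 60 mL/min.
Set (140 − 26) × 57 × 0.85 / (72 × SCr) = 60
SCr = (140 − 26) × 57 × 0.85 / (72 × 60) = 1.279 mg/dL

1.28 mg/dL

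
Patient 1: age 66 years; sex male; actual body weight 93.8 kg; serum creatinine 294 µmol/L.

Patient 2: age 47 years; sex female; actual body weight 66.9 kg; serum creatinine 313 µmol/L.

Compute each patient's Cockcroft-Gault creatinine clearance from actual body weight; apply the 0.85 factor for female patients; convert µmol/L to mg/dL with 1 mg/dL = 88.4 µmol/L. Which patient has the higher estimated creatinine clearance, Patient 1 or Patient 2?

Patient 1

Patient 1: SCr = 294 / 88.4 = 3.326 mg/dL
Patient 1: CrCl = (140 − 66) × 93.8 / (72 × 3.326) = 6941.2 / 239.47 ≈ 29.0 mL/min
Patient 2: SCr = 313 / 88.4 = 3.541 mg/dL
Patient 2: CrCl = (140 − 47) × 66.9 / (72 × 3.541) × 0.85 = 6221.7 / 254.95 × 0.85 ≈ 20.7 mL/min
29.0 vs 20.7 mL/min → Patient 1 is higher.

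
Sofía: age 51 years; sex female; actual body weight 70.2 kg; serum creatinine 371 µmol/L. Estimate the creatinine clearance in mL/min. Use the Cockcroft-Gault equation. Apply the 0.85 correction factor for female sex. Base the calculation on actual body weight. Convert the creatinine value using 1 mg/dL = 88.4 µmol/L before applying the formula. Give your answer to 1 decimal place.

SCr = 371 / 88.4 = 4.197 mg/dL
CrCl = (140 − 51) × 70.2 / (72 × 4.197) × 0.85 = 6247.8 / 302.18 × 0.85 ≈ 17.6 mL/min

17.6 mL/min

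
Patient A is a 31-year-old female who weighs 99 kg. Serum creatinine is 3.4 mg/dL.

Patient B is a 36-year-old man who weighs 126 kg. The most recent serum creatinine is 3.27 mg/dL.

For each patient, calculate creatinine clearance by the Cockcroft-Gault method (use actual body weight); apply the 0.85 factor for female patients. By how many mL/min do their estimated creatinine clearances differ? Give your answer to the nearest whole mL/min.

18 mL/min

Patient A: CrCl = (140 − 31) × 99 / (72 × 3.4) × 0.85 = 10791.0 / 244.80 × 0.85 ≈ 37.5 mL/min
Patient B: CrCl = (140 − 36) × 126 / (72 × 3.27) = 13104.0 / 235.44 ≈ 55.7 mL/min
|37.5 − 55.7| = 18.2 mL/min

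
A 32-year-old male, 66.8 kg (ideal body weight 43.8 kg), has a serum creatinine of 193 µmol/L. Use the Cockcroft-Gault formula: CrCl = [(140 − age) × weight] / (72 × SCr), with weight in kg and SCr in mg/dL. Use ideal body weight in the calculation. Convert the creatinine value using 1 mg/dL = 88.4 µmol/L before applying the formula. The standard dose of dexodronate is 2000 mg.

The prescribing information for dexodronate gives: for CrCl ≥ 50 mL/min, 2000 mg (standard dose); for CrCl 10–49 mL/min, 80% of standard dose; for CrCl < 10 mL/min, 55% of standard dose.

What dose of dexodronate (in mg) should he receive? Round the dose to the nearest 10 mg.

SCr = 193 / 88.4 = 2.183 mg/dL
CrCl = (140 − 32) × 43.8 / (72 × 2.183) = 4730.4 / 157.18 ≈ 30.1 mL/min
CrCl ≈ 30 mL/min → bracket 10–49 mL/min.
80% of 2000 mg = 1600 mg

1600 mg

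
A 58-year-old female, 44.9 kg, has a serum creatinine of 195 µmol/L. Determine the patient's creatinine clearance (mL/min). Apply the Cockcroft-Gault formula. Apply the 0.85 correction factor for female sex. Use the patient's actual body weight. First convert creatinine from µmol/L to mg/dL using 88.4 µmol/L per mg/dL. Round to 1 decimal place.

SCr = 195 / 88.4 = 2.206 mg/dL
CrCl = (140 − 58) × 44.9 / (72 × 2.206) × 0.85 = 3681.8 / 158.83 × 0.85 ≈ 19.7 mL/min

19.7 mL/min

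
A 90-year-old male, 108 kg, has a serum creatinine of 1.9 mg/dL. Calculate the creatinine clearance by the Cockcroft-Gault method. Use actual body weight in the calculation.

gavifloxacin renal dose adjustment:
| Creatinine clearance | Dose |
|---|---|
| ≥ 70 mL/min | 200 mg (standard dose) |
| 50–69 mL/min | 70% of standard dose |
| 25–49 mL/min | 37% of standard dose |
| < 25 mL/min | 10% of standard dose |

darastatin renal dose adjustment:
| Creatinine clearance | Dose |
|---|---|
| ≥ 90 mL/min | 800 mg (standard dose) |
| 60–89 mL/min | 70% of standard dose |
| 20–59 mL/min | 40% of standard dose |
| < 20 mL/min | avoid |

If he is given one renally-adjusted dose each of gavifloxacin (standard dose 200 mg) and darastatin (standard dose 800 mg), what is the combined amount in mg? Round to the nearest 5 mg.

CrCl = (140 − 90) × 108 / (72 × 1.9) = 5400.0 / 136.80 ≈ 39.5 mL/min
CrCl ≈ 39 mL/min.
gavifloxacin: 25–49 mL/min → 37% of 200 mg = 74 mg.
darastatin: 20–59 mL/min → 40% of 800 mg = 320 mg.
Total = 74 + 320 = 394 mg.

395 mg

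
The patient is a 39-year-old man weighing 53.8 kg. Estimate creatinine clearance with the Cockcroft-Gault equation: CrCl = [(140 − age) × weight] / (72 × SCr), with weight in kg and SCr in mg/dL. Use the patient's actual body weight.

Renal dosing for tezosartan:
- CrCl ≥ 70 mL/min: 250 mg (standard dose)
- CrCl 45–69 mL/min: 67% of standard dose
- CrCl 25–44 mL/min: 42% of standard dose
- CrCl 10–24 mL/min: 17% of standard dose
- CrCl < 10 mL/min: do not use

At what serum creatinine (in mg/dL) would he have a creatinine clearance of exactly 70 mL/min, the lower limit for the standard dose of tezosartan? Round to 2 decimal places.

Standard dose requires CrCl ≥ 70 mL/min.
Set (140 − 39) × 53.8 / (72 × SCr) = 70
SCr = (140 − 39) × 53.8 / (72 × 70) = 1.078 mg/dL

1.08 mg/dL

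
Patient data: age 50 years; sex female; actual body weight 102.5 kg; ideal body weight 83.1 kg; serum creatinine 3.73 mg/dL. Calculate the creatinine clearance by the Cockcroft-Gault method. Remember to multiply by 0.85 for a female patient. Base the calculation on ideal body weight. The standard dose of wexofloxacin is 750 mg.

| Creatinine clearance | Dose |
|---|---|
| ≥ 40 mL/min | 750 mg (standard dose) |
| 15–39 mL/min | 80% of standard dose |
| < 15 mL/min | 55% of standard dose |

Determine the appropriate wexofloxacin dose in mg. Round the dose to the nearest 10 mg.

CrCl = (140 − 50) × 83.1 / (72 × 3.73) × 0.85 = 7479.0 / 268.56 × 0.85 ≈ 23.7 mL/min
CrCl ≈ 24 mL/min → bracket 15–39 mL/min.
80% of 750 mg = 600 mg

600 mg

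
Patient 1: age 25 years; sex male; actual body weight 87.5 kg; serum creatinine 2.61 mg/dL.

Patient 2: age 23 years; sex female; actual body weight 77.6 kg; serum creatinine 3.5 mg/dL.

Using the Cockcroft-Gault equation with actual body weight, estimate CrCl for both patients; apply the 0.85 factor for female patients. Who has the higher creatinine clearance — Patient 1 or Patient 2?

Patient 1: CrCl = (140 − 25) × 87.5 / (72 × 2.61) = 10062.5 / 187.92 ≈ 53.5 mL/min
Patient 2: CrCl = (140 − 23) × 77.6 / (72 × 3.5) × 0.85 = 9079.2 / 252.00 × 0.85 ≈ 30.6 mL/min
53.5 vs 30.6 mL/min → Patient 1 is higher.

Patient 1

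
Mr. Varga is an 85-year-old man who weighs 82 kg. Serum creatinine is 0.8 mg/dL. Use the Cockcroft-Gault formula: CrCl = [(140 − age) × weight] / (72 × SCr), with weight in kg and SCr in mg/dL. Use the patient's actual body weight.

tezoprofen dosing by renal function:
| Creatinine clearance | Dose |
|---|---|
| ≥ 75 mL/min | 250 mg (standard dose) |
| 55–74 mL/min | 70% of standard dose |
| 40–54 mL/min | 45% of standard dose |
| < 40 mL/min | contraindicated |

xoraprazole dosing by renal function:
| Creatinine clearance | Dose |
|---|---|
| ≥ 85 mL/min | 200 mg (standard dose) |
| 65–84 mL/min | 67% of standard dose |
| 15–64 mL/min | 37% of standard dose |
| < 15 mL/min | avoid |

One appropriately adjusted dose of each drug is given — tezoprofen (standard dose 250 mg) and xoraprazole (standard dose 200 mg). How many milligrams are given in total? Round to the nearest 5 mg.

385 mg

CrCl = (140 − 85) × 82 / (72 × 0.8) = 4510.0 / 57.60 ≈ 78.3 mL/min
CrCl ≈ 78 mL/min.
tezoprofen: ≥ 75 mL/min → 100% of 250 mg = 250 mg.
xoraprazole: 65–84 mL/min → 67% of 200 mg = 134 mg.
Total = 250 + 134 = 384 mg.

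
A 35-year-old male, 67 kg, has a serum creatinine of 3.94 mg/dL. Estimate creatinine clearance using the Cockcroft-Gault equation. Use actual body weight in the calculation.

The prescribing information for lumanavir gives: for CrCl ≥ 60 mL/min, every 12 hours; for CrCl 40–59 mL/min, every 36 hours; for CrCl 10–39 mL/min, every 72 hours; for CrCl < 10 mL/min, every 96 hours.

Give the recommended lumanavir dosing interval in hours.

CrCl = (140 − 35) × 67 / (72 × 3.94) = 7035.0 / 283.68 ≈ 24.8 mL/min
CrCl ≈ 25 mL/min → bracket 10–39 mL/min → every 72 hours.

every 72 hours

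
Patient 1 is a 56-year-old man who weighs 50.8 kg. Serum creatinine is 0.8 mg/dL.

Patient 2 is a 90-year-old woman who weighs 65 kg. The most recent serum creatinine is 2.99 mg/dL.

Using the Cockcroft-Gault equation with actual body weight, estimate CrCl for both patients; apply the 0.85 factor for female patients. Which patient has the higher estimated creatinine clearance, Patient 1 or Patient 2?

Patient 1: CrCl = (140 − 56) × 50.8 / (72 × 0.8) = 4267.2 / 57.60 ≈ 74.1 mL/min
Patient 2: CrCl = (140 − 90) × 65 / (72 × 2.99) × 0.85 = 3250.0 / 215.28 × 0.85 ≈ 12.8 mL/min
74.1 vs 12.8 mL/min → Patient 1 is higher.

Patient 1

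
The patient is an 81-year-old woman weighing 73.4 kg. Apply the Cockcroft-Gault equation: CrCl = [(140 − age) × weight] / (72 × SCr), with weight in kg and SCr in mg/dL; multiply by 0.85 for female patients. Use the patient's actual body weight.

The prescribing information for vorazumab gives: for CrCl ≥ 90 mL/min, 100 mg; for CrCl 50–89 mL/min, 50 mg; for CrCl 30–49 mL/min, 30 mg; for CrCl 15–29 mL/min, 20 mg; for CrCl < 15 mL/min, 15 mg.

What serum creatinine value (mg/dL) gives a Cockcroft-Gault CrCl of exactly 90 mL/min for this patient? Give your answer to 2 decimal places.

0.57 mg/dL

Standard dose requires CrCl ≥ 90 mL/min.
Set (140 − 81) × 73.4 × 0.85 / (72 × SCr) = 90
SCr = (140 − 81) × 73.4 × 0.85 / (72 × 90) = 0.568 mg/dL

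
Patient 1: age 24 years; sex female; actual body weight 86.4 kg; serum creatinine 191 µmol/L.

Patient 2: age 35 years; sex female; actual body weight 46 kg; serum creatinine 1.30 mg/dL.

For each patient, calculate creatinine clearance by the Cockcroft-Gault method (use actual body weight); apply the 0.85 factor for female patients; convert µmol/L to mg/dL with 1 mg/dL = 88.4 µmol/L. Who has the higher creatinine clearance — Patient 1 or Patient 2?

Patient 1

Patient 1: SCr = 191 / 88.4 = 2.161 mg/dL
Patient 1: CrCl = (140 − 24) × 86.4 / (72 × 2.161) × 0.85 = 10022.4 / 155.59 × 0.85 ≈ 54.8 mL/min
Patient 2: CrCl = (140 − 35) × 46 / (72 × 1.3) × 0.85 = 4830.0 / 93.60 × 0.85 ≈ 43.9 mL/min
54.8 vs 43.9 mL/min → Patient 1 is higher.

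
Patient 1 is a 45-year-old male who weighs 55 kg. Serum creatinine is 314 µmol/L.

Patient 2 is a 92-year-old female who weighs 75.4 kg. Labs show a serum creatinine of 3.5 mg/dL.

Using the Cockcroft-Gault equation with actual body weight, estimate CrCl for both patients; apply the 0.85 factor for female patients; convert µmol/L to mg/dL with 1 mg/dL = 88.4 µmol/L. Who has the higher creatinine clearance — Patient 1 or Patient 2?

Patient 1

Patient 1: SCr = 314 / 88.4 = 3.552 mg/dL
Patient 1: CrCl = (140 − 45) × 55 / (72 × 3.552) = 5225.0 / 255.74 ≈ 20.4 mL/min
Patient 2: CrCl = (140 − 92) × 75.4 / (72 × 3.5) × 0.85 = 3619.2 / 252.00 × 0.85 ≈ 12.2 mL/min
20.4 vs 12.2 mL/min → Patient 1 is higher.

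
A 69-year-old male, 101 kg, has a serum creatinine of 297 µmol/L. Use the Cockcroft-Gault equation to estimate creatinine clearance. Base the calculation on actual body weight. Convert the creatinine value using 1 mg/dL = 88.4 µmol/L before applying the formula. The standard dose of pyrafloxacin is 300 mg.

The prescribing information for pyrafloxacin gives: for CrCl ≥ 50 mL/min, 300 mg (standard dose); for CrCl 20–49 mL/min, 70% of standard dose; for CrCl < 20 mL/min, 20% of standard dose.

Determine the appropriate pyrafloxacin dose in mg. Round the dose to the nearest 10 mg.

SCr = 297 / 88.4 = 3.36 mg/dL
CrCl = (140 − 69) × 101 / (72 × 3.36) = 7171.0 / 241.92 ≈ 29.6 mL/min
CrCl ≈ 30 mL/min → bracket 20–49 mL/min.
70% of 300 mg = 210 mg

210 mg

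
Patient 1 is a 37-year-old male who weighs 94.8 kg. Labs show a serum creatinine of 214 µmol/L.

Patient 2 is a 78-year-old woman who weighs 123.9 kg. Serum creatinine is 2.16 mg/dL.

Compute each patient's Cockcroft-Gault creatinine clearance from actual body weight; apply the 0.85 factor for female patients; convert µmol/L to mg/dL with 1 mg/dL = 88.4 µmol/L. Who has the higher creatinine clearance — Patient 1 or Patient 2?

Patient 1: SCr = 214 / 88.4 = 2.421 mg/dL
Patient 1: CrCl = (140 − 37) × 94.8 / (72 × 2.421) = 9764.4 / 174.31 ≈ 56.0 mL/min
Patient 2: CrCl = (140 − 78) × 123.9 / (72 × 2.16) × 0.85 = 7681.8 / 155.52 × 0.85 ≈ 42.0 mL/min
56.0 vs 42.0 mL/min → Patient 1 is higher.

Patient 1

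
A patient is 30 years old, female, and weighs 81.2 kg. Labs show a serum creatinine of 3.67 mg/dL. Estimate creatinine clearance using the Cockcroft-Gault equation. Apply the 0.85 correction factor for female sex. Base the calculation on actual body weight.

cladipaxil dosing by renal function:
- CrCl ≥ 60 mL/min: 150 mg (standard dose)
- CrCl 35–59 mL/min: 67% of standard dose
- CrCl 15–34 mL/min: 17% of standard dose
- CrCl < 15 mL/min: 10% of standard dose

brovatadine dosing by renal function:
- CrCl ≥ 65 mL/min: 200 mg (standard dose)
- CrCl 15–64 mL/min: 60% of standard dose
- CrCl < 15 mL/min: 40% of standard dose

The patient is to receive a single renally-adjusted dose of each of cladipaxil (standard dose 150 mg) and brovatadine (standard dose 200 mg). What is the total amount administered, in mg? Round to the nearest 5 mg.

CrCl = (140 − 30) × 81.2 / (72 × 3.67) × 0.85 = 8932.0 / 264.24 × 0.85 ≈ 28.7 mL/min
CrCl ≈ 29 mL/min.
cladipaxil: 15–34 mL/min → 17% of 150 mg = 25.5 mg.
brovatadine: 15–64 mL/min → 60% of 200 mg = 120 mg.
Total = 25.5 + 120 = 145.5 mg.

145 mg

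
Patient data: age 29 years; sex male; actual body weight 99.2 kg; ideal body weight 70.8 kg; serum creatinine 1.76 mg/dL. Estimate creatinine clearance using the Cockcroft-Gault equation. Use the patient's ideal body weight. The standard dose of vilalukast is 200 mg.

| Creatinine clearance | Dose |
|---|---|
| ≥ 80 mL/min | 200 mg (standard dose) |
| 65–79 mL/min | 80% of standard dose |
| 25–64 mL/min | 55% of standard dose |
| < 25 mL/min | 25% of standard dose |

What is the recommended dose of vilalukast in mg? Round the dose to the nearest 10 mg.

110 mg

CrCl = (140 − 29) × 70.8 / (72 × 1.76) = 7858.8 / 126.72 ≈ 62.0 mL/min
CrCl ≈ 62 mL/min → bracket 25–64 mL/min.
55% of 200 mg = 110 mg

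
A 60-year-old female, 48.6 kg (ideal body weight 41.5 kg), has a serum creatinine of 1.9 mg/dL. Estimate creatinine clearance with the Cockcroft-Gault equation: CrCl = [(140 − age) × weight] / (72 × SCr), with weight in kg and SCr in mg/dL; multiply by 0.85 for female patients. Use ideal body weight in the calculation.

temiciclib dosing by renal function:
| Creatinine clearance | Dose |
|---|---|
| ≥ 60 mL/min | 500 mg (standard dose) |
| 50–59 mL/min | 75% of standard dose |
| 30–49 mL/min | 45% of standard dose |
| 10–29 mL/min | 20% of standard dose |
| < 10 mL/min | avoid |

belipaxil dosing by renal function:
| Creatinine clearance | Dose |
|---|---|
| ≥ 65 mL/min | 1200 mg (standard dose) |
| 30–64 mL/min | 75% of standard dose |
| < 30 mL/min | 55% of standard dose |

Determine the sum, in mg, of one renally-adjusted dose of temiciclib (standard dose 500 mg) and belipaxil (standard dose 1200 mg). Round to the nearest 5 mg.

760 mg

CrCl = (140 − 60) × 41.5 / (72 × 1.9) × 0.85 = 3320.0 / 136.80 × 0.85 ≈ 20.6 mL/min
CrCl ≈ 21 mL/min.
temiciclib: 10–29 mL/min → 20% of 500 mg = 100 mg.
belipaxil: < 30 mL/min → 55% of 1200 mg = 660 mg.
Total = 100 + 660 = 760 mg.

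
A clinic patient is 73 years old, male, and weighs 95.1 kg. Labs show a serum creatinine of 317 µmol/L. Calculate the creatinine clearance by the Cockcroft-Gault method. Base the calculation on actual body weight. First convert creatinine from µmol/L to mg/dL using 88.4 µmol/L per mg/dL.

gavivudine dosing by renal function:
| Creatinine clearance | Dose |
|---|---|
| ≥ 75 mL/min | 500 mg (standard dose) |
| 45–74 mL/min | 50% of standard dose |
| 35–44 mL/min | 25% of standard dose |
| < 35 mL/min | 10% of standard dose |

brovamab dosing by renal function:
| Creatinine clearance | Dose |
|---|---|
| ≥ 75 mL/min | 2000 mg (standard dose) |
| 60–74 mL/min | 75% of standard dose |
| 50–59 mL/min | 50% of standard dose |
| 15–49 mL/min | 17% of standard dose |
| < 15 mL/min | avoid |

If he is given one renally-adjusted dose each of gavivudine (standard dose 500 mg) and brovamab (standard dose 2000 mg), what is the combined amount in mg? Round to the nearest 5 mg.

SCr = 317 / 88.4 = 3.586 mg/dL
CrCl = (140 − 73) × 95.1 / (72 × 3.586) = 6371.7 / 258.19 ≈ 24.7 mL/min
CrCl ≈ 25 mL/min.
gavivudine: < 35 mL/min → 10% of 500 mg = 50 mg.
brovamab: 15–49 mL/min → 17% of 2000 mg = 340 mg.
Total = 50 + 340 = 390 mg.

390 mg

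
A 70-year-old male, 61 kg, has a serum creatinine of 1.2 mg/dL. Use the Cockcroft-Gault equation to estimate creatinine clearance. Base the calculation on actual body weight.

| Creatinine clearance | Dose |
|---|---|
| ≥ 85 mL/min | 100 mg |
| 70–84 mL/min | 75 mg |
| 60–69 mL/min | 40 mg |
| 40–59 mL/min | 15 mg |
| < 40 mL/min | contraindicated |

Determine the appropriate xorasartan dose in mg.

15 mg

CrCl = (140 − 70) × 61 / (72 × 1.2) = 4270.0 / 86.40 ≈ 49.4 mL/min
CrCl ≈ 49 mL/min → bracket 40–59 mL/min.
Dose for this bracket: 15 mg.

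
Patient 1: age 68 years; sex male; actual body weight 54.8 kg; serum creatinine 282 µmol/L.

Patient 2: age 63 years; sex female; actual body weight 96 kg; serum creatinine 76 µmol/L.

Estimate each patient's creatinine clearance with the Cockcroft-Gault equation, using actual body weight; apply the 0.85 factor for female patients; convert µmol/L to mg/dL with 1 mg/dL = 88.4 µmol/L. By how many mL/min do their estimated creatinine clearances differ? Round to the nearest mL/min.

Patient 1: SCr = 282 / 88.4 = 3.19 mg/dL
Patient 1: CrCl = (140 − 68) × 54.8 / (72 × 3.19) = 3945.6 / 229.68 ≈ 17.2 mL/min
Patient 2: SCr = 76 / 88.4 = 0.86 mg/dL
Patient 2: CrCl = (140 − 63) × 96 / (72 × 0.86) × 0.85 = 7392.0 / 61.92 × 0.85 ≈ 101.5 mL/min
|17.2 − 101.5| = 84.3 mL/min

84 mL/min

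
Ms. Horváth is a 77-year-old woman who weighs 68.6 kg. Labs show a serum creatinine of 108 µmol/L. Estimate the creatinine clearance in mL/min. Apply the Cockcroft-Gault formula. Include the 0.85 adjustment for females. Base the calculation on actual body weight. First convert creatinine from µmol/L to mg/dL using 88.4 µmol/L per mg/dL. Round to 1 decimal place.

SCr = 108 / 88.4 = 1.222 mg/dL
CrCl = (140 − 77) × 68.6 / (72 × 1.222) × 0.85 = 4321.8 / 87.98 × 0.85 ≈ 41.8 mL/min

41.8 mL/min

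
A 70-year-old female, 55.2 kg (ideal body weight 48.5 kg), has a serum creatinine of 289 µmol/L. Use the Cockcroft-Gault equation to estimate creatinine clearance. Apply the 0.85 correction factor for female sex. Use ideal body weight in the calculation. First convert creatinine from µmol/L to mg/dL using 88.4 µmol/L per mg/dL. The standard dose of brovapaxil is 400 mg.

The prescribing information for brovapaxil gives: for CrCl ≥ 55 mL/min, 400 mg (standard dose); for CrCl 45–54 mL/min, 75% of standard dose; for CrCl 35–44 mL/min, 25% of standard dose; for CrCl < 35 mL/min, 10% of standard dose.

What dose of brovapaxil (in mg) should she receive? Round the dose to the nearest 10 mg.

40 mg

SCr = 289 / 88.4 = 3.269 mg/dL
CrCl = (140 − 70) × 48.5 / (72 × 3.269) × 0.85 = 3395.0 / 235.37 × 0.85 ≈ 12.3 mL/min
CrCl ≈ 12 mL/min → bracket < 35 mL/min.
10% of 400 mg = 40 mg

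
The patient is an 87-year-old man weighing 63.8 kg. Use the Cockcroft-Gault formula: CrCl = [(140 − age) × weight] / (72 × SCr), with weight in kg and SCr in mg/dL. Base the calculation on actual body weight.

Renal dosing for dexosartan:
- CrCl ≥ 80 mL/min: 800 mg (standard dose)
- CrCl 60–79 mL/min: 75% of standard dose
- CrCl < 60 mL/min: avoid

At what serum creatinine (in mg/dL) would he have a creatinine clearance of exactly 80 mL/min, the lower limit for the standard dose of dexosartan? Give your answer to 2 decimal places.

Standard dose requires CrCl ≥ 80 mL/min.
Set (140 − 87) × 63.8 / (72 × SCr) = 80
SCr = (140 − 87) × 63.8 / (72 × 80) = 0.587 mg/dL

0.59 mg/dL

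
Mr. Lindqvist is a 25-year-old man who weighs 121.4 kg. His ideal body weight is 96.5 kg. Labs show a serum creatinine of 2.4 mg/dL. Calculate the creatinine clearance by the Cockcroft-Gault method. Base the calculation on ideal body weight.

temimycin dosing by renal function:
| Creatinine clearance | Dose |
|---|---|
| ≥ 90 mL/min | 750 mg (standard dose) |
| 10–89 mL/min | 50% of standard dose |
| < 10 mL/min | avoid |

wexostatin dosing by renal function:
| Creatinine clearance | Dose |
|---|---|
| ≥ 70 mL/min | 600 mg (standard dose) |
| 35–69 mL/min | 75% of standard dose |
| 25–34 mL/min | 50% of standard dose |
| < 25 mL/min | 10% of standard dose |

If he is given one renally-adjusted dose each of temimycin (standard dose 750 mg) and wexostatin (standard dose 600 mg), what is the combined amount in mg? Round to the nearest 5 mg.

CrCl = (140 − 25) × 96.5 / (72 × 2.4) = 11097.5 / 172.80 ≈ 64.2 mL/min
CrCl ≈ 64 mL/min.
temimycin: 10–89 mL/min → 50% of 750 mg = 375 mg.
wexostatin: 35–69 mL/min → 75% of 600 mg = 450 mg.
Total = 375 + 450 = 825 mg.

825 mg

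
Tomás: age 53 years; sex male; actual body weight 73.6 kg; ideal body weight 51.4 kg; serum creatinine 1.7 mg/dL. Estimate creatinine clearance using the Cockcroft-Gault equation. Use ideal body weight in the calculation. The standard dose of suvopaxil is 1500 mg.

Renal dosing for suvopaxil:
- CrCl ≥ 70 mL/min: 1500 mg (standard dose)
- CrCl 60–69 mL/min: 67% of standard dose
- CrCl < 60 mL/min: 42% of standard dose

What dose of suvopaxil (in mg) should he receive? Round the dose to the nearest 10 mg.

630 mg

CrCl = (140 − 53) × 51.4 / (72 × 1.7) = 4471.8 / 122.40 ≈ 36.5 mL/min
CrCl ≈ 37 mL/min → bracket < 60 mL/min.
42% of 1500 mg = 630 mg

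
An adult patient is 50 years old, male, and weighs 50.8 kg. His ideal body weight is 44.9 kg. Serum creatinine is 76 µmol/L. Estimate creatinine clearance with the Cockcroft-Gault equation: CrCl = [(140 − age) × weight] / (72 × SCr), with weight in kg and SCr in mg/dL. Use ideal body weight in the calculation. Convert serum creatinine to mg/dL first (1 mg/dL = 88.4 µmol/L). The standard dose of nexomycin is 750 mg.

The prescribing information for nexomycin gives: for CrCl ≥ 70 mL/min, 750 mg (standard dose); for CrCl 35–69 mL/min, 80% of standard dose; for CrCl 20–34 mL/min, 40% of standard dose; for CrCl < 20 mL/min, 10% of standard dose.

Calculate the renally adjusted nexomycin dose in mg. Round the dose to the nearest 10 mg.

600 mg

SCr = 76 / 88.4 = 0.86 mg/dL
CrCl = (140 − 50) × 44.9 / (72 × 0.86) = 4041.0 / 61.92 ≈ 65.3 mL/min
CrCl ≈ 65 mL/min → bracket 35–69 mL/min.
80% of 750 mg = 600 mg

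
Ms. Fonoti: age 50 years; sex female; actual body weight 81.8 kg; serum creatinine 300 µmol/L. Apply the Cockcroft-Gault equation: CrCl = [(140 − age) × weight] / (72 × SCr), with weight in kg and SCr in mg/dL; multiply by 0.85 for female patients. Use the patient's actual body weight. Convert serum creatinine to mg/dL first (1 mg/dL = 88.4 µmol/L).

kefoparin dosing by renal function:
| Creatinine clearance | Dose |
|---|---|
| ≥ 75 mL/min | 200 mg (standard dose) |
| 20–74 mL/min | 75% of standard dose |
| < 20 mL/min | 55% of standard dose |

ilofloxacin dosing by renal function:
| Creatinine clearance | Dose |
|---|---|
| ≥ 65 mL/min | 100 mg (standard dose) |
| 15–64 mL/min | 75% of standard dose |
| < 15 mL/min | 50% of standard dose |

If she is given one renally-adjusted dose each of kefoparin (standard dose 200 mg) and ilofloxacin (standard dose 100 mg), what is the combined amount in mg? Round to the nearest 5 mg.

SCr = 300 / 88.4 = 3.394 mg/dL
CrCl = (140 − 50) × 81.8 / (72 × 3.394) × 0.85 = 7362.0 / 244.37 × 0.85 ≈ 25.6 mL/min
CrCl ≈ 26 mL/min.
kefoparin: 20–74 mL/min → 75% of 200 mg = 150 mg.
ilofloxacin: 15–64 mL/min → 75% of 100 mg = 75 mg.
Total = 150 + 75 = 225 mg.

225 mg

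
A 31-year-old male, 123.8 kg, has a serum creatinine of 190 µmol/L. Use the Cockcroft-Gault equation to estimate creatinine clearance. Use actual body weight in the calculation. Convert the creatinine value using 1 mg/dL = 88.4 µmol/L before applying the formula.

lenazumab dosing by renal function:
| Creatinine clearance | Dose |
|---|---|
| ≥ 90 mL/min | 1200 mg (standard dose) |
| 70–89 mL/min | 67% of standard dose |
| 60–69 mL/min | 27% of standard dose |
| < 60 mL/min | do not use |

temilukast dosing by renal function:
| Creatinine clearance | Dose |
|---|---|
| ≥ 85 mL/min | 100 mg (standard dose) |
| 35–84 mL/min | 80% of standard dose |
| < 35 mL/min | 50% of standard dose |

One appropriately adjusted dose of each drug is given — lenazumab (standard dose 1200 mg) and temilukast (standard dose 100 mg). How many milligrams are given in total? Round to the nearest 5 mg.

SCr = 190 / 88.4 = 2.149 mg/dL
CrCl = (140 − 31) × 123.8 / (72 × 2.149) = 13494.2 / 154.73 ≈ 87.2 mL/min
CrCl ≈ 87 mL/min.
lenazumab: 70–89 mL/min → 67% of 1200 mg = 804 mg.
temilukast: ≥ 85 mL/min → 100% of 100 mg = 100 mg.
Total = 804 + 100 = 904 mg.

905 mg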